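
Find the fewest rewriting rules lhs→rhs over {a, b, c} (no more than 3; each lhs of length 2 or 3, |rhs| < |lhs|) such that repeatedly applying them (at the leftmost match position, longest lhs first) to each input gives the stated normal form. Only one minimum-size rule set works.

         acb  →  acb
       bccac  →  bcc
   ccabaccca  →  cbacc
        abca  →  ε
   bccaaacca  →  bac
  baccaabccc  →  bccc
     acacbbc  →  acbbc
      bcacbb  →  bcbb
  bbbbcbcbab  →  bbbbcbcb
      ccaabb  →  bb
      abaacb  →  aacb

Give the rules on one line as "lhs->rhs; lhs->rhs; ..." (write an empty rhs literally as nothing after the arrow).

  | acb
  | bccac => bcc
  | ccabaccca => cbaccca => cbacc
  | abca => ca => ε

ab->; ca->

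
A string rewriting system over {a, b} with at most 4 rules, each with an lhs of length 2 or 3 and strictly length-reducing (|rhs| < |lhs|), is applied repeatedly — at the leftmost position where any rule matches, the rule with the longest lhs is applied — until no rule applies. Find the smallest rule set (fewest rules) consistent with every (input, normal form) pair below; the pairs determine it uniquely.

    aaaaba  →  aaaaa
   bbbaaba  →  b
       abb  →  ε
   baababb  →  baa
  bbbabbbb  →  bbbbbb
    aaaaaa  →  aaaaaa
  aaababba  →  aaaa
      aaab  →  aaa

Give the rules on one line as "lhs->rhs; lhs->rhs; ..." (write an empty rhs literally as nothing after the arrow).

  | aaaaba => aaaaa
  | bbbaaba => bbaba => bba => b
  | abb => ε
  | baababb => baaabb => baa

ab->a; abb->; bba->b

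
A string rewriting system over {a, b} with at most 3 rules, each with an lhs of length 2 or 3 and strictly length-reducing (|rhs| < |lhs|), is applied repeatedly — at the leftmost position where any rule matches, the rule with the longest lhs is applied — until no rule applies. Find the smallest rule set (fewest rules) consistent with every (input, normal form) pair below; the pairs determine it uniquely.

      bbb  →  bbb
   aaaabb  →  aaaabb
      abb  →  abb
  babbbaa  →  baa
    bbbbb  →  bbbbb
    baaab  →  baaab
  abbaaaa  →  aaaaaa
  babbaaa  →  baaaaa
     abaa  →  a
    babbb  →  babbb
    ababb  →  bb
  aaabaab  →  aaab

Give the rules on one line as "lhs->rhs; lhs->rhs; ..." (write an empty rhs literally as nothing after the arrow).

  | bbb
  | aaaabb
  | abb
  | babbbaa => babaaa => baa

aba->; bba->aa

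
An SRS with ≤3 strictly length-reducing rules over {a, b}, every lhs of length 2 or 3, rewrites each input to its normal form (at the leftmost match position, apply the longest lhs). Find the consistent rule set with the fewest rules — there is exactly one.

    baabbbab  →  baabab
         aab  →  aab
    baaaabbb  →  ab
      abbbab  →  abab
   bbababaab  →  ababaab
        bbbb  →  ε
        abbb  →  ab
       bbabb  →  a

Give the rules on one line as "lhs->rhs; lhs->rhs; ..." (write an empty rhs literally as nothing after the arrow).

aaa->b; bb->

  | baabbbab => baabab
  | aab
  | baaaabbb => bbabbb => abbb => ab
  | abbbab => abab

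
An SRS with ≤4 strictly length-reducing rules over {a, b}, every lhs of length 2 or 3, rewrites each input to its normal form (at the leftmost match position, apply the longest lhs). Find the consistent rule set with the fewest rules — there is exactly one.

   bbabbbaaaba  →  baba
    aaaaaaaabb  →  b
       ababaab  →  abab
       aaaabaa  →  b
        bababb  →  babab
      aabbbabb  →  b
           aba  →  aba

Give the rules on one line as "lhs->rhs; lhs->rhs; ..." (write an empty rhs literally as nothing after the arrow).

aa->; bb->b; bbb->a

  | bbabbbaaaba => babbbaaaba => baaaaaba => baaaba => baba
  | aaaaaaaabb => aaaaaabb => aaaabb => aabb => bb => b
  | ababaab => ababb => abab
  | aaaabaa => aabaa => baa => b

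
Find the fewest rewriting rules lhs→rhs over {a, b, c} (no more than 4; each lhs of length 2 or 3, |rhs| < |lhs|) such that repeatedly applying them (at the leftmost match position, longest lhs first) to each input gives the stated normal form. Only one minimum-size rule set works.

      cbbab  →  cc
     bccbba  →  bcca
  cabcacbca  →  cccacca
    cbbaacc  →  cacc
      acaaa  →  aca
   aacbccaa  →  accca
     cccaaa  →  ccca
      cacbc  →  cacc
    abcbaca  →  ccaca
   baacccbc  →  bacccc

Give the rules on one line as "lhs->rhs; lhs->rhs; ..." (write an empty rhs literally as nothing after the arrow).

aa->a; ab->c; cb->c

  | cbbab => cbab => cab => cc
  | bccbba => bccba => bcca
  | cabcacbca => cccacbca => cccacca
  | cbbaacc => cbaacc => caacc => cacc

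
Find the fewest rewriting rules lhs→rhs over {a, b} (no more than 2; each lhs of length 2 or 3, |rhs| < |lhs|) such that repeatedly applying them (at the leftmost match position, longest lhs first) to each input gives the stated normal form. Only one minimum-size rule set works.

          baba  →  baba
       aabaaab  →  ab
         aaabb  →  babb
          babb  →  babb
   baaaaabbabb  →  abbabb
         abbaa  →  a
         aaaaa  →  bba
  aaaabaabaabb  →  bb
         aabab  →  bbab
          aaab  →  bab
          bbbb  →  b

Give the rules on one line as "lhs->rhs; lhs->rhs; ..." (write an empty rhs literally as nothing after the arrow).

  | baba
  | aabaaab => bbaaab => bbbab => ab
  | aaabb => babb
  | babb

aa->b; bbb->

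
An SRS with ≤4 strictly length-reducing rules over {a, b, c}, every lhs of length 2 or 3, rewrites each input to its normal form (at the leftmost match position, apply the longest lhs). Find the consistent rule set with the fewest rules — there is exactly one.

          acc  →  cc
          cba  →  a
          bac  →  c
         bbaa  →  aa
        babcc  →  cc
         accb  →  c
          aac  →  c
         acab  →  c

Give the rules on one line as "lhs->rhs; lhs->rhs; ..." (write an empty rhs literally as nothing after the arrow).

  | acc => cc
  | cba => a
  | bac => ac => c
  | bbaa => baa => aa

ab->; ac->c; ba->a; cb->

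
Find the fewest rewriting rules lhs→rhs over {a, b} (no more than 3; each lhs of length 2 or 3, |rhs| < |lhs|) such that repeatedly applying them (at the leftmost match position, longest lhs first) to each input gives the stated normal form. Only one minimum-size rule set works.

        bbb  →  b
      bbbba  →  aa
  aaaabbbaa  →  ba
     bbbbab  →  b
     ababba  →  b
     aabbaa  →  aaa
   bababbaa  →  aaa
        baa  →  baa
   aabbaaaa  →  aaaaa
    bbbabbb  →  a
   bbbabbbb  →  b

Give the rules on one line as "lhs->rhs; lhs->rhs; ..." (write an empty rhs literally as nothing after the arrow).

ab->b; aba->b; bb->a

  | bbb => ab => b
  | bbbba => abba => bba => aa
  | aaaabbbaa => aaabbbaa => aabbbaa => abbbaa => bbbaa => abaa => ba
  | bbbbab => abbab => bbab => aab => ab => b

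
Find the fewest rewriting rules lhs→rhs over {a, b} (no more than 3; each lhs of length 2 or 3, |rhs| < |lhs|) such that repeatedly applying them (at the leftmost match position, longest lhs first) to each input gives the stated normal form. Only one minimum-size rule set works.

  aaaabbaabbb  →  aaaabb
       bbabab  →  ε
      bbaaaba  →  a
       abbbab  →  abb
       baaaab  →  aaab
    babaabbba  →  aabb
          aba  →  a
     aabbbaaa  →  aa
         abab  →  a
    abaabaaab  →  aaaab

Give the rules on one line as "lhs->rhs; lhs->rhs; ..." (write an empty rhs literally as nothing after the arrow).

  | aaaabbaabbb => aaaababbb => aaaabb
  | bbabab => bab => ε
  | bbaaaba => baaba => aba => a
  | abbbab => abb

ba->; bab->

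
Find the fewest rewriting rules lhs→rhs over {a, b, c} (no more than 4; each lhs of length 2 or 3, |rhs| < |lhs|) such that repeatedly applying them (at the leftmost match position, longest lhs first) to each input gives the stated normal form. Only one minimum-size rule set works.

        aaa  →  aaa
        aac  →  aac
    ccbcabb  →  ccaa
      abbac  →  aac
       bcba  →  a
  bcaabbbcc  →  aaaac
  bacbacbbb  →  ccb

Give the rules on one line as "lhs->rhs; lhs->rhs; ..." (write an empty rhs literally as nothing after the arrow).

  | aaa
  | aac
  | ccbcabb => ccaabb => ccaa
  | abbac => aac

ba->; bb->; bc->a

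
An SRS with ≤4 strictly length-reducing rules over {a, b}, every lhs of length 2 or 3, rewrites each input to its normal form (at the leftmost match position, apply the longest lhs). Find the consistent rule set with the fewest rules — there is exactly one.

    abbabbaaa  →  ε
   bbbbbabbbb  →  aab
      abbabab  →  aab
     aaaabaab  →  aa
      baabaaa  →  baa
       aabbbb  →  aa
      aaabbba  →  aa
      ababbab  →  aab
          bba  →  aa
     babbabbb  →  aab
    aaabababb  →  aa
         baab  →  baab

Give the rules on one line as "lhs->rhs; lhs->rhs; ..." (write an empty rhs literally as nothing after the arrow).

aaa->b; bab->aa; bb->; bba->aa

  | abbabbaaa => aaabbaaa => bbbaaa => baaa => bb => ε
  | bbbbbabbbb => bbbabbbb => babbbb => aabbb => aab
  | abbabab => aaabab => bbab => aab
  | aaaabaab => babaab => aaaab => bab => aa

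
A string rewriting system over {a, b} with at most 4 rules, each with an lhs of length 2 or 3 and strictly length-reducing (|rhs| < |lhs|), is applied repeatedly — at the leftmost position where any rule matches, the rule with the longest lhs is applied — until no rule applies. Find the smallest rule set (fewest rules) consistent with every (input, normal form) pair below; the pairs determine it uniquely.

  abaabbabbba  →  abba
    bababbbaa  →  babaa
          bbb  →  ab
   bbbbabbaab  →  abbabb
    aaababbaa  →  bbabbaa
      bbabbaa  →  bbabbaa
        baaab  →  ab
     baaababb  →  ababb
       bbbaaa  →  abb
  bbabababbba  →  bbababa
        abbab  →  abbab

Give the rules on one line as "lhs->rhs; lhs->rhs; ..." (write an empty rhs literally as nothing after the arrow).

aaa->b; aab->; bbb->ab

  | abaabbabbba => abbabbba => abbaaba => abba
  | bababbbaa => babaabaa => babaa
  | bbb => ab
  | bbbbabbaab => abbabbaab => abbabb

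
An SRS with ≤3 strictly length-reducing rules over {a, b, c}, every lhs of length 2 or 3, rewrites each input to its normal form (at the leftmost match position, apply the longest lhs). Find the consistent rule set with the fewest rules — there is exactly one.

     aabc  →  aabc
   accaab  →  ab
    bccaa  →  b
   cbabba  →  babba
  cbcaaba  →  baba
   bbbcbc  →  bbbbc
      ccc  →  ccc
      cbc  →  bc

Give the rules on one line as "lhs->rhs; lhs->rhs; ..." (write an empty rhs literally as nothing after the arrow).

  | aabc
  | accaab => acab => ab
  | bccaa => bca => b
  | cbabba => babba

ca->; cb->b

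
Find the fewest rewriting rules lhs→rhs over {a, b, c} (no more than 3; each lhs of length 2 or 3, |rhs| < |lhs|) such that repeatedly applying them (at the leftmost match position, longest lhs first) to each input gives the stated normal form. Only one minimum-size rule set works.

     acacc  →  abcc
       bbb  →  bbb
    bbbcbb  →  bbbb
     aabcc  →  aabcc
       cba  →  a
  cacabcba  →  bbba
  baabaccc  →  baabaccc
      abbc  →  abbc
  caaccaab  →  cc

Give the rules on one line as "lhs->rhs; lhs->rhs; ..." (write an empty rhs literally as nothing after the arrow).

  | acacc => abcc
  | bbb
  | bbbcbb => bbbb
  | aabcc

ca->b; caa->c; cb->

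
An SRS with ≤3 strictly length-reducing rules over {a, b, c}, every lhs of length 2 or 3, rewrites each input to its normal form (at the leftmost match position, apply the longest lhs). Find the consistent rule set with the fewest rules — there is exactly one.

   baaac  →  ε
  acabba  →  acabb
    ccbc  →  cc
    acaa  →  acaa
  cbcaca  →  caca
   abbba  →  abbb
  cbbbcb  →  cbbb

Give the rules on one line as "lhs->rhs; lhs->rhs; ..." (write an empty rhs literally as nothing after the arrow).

  | baaac => baac => bac => bc => ε
  | acabba => acabb
  | ccbc => cc
  | acaa

ba->b; bc->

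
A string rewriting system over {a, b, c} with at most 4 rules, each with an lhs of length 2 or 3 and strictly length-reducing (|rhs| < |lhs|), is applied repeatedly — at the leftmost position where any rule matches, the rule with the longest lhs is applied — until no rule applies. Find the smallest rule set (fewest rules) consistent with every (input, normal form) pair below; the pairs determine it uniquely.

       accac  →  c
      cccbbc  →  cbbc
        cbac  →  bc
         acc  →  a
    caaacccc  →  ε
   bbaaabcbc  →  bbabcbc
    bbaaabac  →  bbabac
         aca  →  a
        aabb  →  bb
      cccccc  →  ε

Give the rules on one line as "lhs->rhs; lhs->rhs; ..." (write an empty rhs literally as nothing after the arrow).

aa->; ca->; cba->b; cc->

  | accac => aac => c
  | cccbbc => cbbc
  | cbac => bc
  | acc => a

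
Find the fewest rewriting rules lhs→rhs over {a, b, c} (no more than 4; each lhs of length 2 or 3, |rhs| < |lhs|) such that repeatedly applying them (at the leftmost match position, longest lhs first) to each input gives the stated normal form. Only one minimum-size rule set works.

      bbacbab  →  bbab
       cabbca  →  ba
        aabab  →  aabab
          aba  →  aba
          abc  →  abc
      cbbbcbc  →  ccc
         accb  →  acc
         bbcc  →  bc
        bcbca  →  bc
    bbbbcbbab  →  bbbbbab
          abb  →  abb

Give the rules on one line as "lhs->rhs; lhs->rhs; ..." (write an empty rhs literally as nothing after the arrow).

  | bbacbab => bbacab => bbab
  | cabbca => bbca => ba
  | aabab
  | aba

bbc->b; ca->; cb->c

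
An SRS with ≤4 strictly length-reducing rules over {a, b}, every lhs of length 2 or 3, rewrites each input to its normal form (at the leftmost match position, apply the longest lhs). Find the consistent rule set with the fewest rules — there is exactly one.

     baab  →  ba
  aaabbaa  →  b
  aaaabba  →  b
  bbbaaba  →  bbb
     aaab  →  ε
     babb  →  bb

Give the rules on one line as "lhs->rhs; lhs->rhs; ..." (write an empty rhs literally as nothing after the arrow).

  | baab => ba
  | aaabbaa => abbaa => baa => b
  | aaaabba => aabba => aba => b
  | bbbaaba => bbbaa => bbb

aa->; aab->a; ab->; aba->b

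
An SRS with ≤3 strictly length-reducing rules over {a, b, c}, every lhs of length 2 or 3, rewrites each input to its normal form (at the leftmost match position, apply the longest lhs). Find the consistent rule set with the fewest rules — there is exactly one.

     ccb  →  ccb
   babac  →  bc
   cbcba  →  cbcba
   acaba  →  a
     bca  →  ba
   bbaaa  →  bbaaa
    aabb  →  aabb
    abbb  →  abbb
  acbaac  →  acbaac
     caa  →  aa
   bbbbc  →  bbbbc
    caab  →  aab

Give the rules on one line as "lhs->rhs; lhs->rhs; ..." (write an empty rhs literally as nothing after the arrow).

  | ccb
  | babac => bc
  | cbcba
  | acaba => aaba => a

aba->; ca->a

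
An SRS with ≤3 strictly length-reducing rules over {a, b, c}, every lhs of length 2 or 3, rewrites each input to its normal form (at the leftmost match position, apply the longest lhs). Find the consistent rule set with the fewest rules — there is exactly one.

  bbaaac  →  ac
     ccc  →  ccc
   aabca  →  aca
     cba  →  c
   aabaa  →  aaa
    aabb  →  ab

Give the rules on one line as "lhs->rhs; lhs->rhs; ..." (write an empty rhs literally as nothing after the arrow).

aab->a; ba->

  | bbaaac => baac => ac
  | ccc
  | aabca => aca
  | cba => c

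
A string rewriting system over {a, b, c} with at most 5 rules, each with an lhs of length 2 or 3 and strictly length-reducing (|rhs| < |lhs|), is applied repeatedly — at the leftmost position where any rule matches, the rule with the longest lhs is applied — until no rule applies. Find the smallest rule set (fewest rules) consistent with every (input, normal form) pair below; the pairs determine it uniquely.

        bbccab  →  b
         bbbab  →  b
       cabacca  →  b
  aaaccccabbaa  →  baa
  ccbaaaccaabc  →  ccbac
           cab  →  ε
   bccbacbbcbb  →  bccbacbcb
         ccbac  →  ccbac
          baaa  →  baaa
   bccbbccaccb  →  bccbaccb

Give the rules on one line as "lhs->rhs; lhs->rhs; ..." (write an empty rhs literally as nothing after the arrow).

ab->; aca->b; bb->b; ca->a

  | bbccab => bccab => bcab => bab => b
  | bbbab => bbab => bab => b
  | cabacca => abacca => acca => aca => b
  | aaaccccabbaa => aaacccabbaa => aaaccabbaa => aaacabbaa => aabbbaa => abbaa => baa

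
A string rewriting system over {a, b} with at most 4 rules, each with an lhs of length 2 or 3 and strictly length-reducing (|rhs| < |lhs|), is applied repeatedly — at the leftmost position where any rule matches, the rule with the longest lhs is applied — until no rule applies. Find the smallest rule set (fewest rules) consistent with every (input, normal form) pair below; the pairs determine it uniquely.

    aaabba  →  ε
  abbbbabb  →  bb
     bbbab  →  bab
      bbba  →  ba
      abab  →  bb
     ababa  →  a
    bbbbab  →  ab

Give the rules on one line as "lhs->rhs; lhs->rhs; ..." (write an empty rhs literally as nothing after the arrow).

aa->; aba->b; bba->a

  | aaabba => abba => aa => ε
  | abbbbabb => abbabb => aabb => bb
  | bbbab => bab
  | bbba => ba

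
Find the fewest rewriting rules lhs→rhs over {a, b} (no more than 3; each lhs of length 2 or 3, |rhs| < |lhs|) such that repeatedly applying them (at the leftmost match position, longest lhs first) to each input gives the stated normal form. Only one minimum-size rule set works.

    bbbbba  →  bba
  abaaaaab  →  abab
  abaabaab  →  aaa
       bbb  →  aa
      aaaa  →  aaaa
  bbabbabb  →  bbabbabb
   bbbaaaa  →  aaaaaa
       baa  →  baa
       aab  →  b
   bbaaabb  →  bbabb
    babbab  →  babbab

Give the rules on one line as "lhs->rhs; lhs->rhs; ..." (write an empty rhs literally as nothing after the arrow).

aab->b; bbb->aa

  | bbbbba => aabba => bba
  | abaaaaab => abaaab => abab
  | abaabaab => abbaab => abbb => aaa
  | bbb => aa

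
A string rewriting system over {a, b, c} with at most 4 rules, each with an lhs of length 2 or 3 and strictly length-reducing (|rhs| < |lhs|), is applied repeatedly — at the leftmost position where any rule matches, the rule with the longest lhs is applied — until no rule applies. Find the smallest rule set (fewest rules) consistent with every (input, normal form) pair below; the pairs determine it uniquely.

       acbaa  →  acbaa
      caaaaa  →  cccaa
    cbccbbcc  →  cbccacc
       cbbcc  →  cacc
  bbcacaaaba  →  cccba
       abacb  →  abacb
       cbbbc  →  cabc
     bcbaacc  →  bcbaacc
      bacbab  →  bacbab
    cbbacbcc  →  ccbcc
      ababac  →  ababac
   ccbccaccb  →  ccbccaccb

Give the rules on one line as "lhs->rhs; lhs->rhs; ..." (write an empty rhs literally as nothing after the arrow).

  | acbaa
  | caaaaa => cccaa
  | cbccbbcc => cbccacc
  | cbbcc => cacc

aaa->cc; aca->; bb->a; bba->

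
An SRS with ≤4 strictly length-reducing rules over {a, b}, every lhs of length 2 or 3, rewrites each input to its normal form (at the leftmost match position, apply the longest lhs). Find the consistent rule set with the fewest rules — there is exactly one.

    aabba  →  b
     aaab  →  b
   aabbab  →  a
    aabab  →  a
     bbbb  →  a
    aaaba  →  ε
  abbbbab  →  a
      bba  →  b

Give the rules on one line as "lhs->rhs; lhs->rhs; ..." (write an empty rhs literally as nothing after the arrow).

  | aabba => bbba => aba => aa => b
  | aaab => bab => b
  | aabbab => bbbab => abab => aab => bb => a
  | aabab => bbab => aab => bb => a

aa->b; ab->a; ba->; bb->a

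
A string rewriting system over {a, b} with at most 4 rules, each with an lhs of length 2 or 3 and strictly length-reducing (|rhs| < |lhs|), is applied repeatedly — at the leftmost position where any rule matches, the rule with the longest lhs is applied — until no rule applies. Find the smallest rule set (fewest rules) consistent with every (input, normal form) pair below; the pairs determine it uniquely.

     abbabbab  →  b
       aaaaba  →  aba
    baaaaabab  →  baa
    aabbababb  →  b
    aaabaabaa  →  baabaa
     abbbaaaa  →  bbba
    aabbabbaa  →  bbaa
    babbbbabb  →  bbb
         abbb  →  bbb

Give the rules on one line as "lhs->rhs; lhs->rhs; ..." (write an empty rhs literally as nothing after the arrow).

  | abbabbab => bbabbab => bbab => b
  | aaaaba => aba
  | baaaaabab => baabab => baa
  | aabbababb => abbababb => bbababb => babb => b

aaa->; abb->bb; bab->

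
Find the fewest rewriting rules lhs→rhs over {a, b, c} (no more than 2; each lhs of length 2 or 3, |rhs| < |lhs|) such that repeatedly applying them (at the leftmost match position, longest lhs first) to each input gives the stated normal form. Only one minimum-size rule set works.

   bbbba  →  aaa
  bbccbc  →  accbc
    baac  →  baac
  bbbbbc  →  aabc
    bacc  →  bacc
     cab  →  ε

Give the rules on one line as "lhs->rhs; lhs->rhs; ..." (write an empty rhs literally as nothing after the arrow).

  | bbbba => abba => aaa
  | bbccbc => accbc
  | baac
  | bbbbbc => abbbc => aabc

bb->a; cab->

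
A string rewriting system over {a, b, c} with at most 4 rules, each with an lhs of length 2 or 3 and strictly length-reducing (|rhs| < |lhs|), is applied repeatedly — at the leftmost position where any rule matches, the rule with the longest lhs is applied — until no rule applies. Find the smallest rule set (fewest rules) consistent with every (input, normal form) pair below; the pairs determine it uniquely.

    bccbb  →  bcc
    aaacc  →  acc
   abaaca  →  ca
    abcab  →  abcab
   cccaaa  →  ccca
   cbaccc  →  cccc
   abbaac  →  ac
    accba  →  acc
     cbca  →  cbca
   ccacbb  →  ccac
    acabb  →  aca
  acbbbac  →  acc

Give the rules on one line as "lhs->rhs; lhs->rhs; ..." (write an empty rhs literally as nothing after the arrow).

aa->; ba->; bb->

  | bccbb => bcc
  | aaacc => acc
  | abaaca => aaca => ca
  | abcab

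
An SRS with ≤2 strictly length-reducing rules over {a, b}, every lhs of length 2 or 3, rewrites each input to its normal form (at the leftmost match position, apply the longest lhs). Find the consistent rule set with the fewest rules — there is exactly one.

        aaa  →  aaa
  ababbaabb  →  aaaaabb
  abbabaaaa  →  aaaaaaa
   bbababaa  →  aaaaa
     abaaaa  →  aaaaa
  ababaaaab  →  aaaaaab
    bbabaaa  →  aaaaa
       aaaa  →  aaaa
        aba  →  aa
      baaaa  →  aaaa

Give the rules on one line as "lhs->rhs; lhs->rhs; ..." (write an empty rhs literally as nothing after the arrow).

  | aaa
  | ababbaabb => aabbaabb => aaaaabb
  | abbabaaaa => aaabaaaa => aaaaaaa
  | bbababaa => aababaa => aaabaa => aaaaa

ba->a; bba->aa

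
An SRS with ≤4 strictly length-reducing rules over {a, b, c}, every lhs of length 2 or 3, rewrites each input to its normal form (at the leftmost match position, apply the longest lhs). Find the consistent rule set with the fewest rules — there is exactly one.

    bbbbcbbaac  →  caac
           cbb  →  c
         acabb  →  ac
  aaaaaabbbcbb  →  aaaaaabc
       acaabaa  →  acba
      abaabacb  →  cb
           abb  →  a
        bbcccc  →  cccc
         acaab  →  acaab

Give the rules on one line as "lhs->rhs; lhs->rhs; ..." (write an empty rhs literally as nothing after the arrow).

  | bbbbcbbaac => bbcbbaac => cbbaac => caac
  | cbb => c
  | acabb => acbb => ac
  | aaaaaabbbcbb => aaaaaabcbb => aaaaaabc

aba->b; bb->; cab->cb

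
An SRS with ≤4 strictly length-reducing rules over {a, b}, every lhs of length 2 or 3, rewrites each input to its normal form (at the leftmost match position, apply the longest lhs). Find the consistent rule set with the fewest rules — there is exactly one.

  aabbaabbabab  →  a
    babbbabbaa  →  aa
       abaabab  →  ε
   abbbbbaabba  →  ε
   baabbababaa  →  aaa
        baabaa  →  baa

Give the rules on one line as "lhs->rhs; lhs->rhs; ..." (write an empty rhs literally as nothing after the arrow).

  | aabbaabbabab => baabbabab => bbabab => bab => a
  | babbbabbaa => abbabbaa => babbaa => abaa => aa
  | abaabab => aabab => ab => ε
  | abbbbbaabba => bbbbaabba => bbabba => bba => ε

aab->; ab->; bab->a; bba->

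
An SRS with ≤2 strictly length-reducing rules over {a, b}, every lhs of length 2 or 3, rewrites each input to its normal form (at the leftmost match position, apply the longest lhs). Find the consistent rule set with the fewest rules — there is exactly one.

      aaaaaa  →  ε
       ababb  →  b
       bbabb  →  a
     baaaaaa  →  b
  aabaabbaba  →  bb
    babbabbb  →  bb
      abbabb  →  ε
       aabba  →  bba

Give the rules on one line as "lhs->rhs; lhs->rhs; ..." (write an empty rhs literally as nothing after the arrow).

  | aaaaaa => aaaa => aa => ε
  | ababb => aab => b
  | bbabb => bab => a
  | baaaaaa => baaaa => baa => b

aa->; bab->a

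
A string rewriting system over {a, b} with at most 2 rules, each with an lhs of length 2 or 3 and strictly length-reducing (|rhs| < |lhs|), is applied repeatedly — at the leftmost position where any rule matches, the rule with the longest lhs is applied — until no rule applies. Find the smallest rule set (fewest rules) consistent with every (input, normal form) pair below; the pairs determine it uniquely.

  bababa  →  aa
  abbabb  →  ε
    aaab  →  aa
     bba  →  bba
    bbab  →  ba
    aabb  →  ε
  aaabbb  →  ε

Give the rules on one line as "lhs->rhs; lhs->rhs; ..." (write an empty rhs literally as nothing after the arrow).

  | bababa => aaba => aa
  | abbabb => babb => ab => ε
  | aaab => aa
  | bba

ab->; bab->a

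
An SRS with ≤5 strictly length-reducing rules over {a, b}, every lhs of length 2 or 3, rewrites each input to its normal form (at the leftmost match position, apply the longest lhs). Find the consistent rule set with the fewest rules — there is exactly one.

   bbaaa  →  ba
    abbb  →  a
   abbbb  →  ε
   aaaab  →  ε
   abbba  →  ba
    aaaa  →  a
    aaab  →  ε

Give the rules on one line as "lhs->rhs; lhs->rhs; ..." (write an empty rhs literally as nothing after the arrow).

  | bbaaa => baaa => baa => ba
  | abbb => bb => a
  | abbbb => bbb => ab => ε
  | aaaab => aaab => aab => ab => ε

aa->a; ab->; bb->a; bba->ba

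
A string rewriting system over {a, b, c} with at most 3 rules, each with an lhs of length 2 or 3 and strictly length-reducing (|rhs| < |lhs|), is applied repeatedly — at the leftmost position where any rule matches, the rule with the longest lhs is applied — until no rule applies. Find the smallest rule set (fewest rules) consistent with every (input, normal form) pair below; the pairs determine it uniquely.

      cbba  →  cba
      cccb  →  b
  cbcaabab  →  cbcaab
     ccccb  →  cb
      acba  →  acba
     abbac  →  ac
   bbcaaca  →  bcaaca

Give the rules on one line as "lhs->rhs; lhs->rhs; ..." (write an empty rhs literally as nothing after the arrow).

  | cbba => cba
  | cccb => b
  | cbcaabab => cbcaab
  | ccccb => cb

aba->a; bb->b; ccc->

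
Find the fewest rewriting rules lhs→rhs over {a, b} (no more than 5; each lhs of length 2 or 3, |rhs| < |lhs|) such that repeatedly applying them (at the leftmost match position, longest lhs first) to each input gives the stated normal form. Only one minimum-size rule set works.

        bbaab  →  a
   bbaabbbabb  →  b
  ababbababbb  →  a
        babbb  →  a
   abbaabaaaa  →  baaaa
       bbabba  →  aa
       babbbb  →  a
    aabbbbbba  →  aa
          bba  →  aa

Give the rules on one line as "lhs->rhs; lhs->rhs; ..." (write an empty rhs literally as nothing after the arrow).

aab->b; ab->a; abb->; bb->a

  | bbaab => aaab => ab => a
  | bbaabbbabb => aaabbbabb => abbbabb => babb => b
  | ababbababbb => aabbababbb => bbababbb => aababbb => babbb => bb => a
  | babbb => bb => a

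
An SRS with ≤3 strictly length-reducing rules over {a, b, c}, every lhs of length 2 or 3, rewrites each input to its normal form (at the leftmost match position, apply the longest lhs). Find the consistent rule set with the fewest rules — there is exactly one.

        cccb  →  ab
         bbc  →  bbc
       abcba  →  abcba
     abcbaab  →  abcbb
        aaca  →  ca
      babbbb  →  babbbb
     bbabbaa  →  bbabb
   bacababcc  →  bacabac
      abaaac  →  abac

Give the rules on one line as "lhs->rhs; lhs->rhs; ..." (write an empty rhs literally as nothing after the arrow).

aa->; bcc->c; ccc->a

  | cccb => ab
  | bbc
  | abcba
  | abcbaab => abcbb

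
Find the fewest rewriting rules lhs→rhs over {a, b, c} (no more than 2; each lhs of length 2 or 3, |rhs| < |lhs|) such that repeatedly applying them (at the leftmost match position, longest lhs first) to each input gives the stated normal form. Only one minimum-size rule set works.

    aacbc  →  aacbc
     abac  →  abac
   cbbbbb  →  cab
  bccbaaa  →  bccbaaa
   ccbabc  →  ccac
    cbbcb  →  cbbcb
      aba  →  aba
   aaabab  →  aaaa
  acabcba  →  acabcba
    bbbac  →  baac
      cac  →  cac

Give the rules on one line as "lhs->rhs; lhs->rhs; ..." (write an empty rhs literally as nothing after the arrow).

bab->a; bbb->ba

  | aacbc
  | abac
  | cbbbbb => cbabb => cab
  | bccbaaa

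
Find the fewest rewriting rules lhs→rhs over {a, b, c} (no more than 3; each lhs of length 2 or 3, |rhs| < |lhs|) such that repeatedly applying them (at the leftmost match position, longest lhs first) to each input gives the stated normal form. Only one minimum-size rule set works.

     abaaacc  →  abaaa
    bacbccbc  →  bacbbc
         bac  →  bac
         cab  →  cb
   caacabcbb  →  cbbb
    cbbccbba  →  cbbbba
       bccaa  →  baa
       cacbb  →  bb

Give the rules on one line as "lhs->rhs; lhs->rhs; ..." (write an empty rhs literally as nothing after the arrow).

abc->cb; ca->c; cc->

  | abaaacc => abaaa
  | bacbccbc => bacbbc
  | bac
  | cab => cb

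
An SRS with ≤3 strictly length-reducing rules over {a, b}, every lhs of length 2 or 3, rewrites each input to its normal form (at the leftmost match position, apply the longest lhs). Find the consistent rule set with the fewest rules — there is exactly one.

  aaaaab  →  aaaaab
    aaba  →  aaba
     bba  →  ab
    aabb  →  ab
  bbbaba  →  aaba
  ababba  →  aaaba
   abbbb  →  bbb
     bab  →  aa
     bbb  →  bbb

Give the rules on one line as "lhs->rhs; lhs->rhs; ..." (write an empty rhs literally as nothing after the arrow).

  | aaaaab
  | aaba
  | bba => ab
  | aabb => ab

abb->b; bab->aa; bba->ab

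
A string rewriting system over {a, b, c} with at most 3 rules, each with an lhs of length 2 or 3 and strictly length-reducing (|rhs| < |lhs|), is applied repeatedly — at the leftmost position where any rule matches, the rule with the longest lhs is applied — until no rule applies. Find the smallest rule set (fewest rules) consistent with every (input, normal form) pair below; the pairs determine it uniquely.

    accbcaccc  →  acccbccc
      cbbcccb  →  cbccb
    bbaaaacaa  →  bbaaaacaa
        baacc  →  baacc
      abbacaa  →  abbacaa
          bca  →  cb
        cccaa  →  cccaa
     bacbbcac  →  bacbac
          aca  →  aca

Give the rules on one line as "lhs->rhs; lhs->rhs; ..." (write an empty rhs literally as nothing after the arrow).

  | accbcaccc => acccbccc
  | cbbcccb => cbccb
  | bbaaaacaa
  | baacc

bbc->b; bca->cb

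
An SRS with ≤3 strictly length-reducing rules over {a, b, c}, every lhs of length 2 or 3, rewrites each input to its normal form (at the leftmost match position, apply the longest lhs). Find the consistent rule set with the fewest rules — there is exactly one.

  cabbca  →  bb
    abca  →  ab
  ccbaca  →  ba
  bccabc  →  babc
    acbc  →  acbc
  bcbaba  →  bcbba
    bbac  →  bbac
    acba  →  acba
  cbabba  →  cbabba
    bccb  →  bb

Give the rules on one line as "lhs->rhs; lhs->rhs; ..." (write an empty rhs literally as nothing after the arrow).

  | cabbca => bbca => bb
  | abca => ab
  | ccbaca => baca => ba
  | bccabc => babc

aba->ba; ca->; cc->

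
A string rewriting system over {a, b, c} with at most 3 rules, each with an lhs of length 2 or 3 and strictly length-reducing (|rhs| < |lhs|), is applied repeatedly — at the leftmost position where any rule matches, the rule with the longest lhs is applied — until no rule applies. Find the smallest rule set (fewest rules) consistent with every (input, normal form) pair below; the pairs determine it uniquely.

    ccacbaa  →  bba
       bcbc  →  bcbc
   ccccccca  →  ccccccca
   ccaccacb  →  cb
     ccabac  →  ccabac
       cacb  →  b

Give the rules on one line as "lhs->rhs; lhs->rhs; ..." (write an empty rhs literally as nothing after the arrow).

  | ccacbaa => cbaa => bba
  | bcbc
  | ccccccca
  | ccaccacb => ccacb => cb

cac->; cba->bb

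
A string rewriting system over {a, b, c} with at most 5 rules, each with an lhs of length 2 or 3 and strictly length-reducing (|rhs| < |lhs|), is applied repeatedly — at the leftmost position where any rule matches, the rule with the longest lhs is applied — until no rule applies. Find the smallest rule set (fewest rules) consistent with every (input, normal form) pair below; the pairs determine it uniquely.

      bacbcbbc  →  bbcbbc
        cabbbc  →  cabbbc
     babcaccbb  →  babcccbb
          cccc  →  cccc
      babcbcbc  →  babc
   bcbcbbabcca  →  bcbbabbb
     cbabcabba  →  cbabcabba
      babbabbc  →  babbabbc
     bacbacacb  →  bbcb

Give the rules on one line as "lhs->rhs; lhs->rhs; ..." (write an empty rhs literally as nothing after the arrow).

  | bacbcbbc => bbcbbc
  | cabbbc
  | babcaccbb => babcccbb
  | cccc

ac->c; acb->b; cbc->c; cca->bb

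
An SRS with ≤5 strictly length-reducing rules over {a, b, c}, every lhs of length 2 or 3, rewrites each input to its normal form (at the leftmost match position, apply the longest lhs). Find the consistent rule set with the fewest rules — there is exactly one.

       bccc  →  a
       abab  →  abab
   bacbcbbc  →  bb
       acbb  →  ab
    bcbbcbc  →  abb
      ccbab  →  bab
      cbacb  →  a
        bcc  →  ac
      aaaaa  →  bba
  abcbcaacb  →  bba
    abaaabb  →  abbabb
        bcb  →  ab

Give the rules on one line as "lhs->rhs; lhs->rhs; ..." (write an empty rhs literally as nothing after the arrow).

aa->b; bc->a; cb->; cc->

  | bccc => acc => a
  | abab
  | bacbcbbc => bacbbc => babc => baa => bb
  | acbb => ab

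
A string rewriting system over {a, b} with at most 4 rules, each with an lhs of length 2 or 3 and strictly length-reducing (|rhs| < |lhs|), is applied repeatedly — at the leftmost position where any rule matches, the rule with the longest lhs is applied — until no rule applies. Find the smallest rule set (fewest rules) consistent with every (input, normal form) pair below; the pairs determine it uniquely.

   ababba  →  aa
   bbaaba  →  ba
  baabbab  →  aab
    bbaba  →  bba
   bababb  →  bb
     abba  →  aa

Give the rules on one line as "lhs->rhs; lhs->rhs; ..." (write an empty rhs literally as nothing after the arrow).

abb->a; baa->a; bab->b

  | ababba => abba => aa
  | bbaaba => baba => ba
  | baabbab => abbab => aab
  | bbaba => bba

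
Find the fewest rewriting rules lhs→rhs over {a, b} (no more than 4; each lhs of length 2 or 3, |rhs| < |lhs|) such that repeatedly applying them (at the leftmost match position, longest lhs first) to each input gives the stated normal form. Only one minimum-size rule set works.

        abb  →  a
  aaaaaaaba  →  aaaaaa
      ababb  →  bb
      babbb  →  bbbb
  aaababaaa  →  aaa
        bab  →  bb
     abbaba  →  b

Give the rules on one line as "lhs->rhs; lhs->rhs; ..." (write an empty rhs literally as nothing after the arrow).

ab->a; aba->; ba->b

  | abb => ab => a
  | aaaaaaaba => aaaaaa
  | ababb => bb
  | babbb => bbbb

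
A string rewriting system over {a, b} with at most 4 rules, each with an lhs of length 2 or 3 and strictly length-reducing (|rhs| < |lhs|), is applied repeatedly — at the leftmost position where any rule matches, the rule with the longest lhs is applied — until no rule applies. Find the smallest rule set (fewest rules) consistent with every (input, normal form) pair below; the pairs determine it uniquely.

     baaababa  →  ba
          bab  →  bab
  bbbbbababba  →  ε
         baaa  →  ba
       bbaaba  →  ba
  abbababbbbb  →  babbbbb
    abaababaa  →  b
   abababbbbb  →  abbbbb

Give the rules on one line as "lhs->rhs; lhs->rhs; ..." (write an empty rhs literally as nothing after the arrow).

aa->; aba->ba; bba->a

  | baaababa => bababa => bbaba => aba => ba
  | bab
  | bbbbbababba => bbbababba => bababba => bbabba => abba => aa => ε
  | baaa => ba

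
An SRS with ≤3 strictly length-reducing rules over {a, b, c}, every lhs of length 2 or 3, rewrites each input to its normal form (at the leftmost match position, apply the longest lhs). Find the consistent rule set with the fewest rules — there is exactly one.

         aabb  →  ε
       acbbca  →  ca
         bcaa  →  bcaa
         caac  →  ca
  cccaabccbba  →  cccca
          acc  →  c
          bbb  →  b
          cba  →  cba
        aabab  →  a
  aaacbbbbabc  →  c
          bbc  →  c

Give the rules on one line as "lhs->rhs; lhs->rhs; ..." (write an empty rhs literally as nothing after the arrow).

  | aabb => ab => ε
  | acbbca => bbca => ca
  | bcaa
  | caac => ca

ab->; ac->; bb->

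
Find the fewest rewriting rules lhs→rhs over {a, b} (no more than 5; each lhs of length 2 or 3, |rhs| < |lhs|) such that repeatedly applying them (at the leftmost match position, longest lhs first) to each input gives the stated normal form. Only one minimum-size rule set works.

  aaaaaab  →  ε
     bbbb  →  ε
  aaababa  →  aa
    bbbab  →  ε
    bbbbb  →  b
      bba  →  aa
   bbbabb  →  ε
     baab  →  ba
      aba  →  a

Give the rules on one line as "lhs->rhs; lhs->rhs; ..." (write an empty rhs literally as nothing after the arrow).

aaa->b; ab->; abb->; bb->a

  | aaaaaab => baaab => bbb => ab => ε
  | bbbb => abb => ε
  | aaababa => bbaba => aaba => aa
  | bbbab => abab => ab => ε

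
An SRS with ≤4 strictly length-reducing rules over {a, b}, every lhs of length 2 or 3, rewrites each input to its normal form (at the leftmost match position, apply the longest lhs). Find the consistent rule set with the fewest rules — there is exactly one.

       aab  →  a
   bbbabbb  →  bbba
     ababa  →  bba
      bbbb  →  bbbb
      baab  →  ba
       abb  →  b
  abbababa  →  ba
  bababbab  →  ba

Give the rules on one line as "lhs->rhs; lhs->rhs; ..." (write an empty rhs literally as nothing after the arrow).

ab->; aba->b; bab->ba

  | aab => a
  | bbbabbb => bbbabb => bbbab => bbba
  | ababa => bba
  | bbbb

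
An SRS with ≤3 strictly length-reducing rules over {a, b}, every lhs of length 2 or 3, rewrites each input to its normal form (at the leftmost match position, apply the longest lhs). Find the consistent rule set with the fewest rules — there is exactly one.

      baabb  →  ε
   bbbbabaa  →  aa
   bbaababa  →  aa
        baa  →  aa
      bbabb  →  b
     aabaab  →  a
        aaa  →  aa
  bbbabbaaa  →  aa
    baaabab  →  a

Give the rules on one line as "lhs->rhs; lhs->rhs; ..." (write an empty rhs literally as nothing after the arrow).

  | baabb => aabb => ab => ε
  | bbbbabaa => bbbabaa => bbabaa => babaa => abaa => aa
  | bbaababa => baababa => aababa => aaba => aa
  | baa => aa

aaa->aa; ab->; ba->a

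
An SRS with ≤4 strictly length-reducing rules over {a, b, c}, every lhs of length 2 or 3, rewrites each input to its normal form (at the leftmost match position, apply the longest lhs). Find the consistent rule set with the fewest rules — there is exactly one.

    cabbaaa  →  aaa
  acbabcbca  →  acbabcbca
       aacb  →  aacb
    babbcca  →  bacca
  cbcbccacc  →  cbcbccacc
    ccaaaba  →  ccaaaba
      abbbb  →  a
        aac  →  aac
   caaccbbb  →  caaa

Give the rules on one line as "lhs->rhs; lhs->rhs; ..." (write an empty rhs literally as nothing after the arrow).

bb->; cab->b; ccb->a

  | cabbaaa => bbaaa => aaa
  | acbabcbca
  | aacb
  | babbcca => bacca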